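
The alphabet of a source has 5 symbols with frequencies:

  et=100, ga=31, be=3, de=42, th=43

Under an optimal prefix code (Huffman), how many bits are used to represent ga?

4

Huffman merges, smallest pair first:
be(3) + ga(31) → 34
34 + de(42) → 76
th(43) + 76 → 119
et(100) + 119 → 219
The subtree containing ga is merged 4 times, so code length = 4.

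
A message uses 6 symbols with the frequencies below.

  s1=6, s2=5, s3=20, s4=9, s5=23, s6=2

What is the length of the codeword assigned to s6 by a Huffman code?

5

Repeatedly merge the two smallest:
s6(2) + s2(5) → 7
s1(6) + 7 → 13
s4(9) + 13 → 22
s3(20) + 22 → 42
s5(23) + 42 → 65
s6's leaf is at depth 5, giving a 5-bit codeword.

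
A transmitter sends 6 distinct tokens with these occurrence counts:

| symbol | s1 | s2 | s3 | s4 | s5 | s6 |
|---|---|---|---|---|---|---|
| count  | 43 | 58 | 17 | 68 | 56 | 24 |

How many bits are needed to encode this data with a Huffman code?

Greedily combine the two least-frequent nodes:
s3(17) + s6(24) → 41
41 + s1(43) → 84
s5(56) + s2(58) → 114
s4(68) + 84 → 152
114 + 152 → 266
The encoded length is the sum of every internal node's weight: 41 + 84 + 114 + 152 + 266 = 657 bits.

657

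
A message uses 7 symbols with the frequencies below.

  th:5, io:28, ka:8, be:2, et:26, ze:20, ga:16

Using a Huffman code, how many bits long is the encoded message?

Merge the two smallest weights repeatedly:
combine be(2), th(5) → 7
combine 7, ka(8) → 15
combine 15, ga(16) → 31
combine ze(20), et(26) → 46
combine io(28), 31 → 59
combine 46, 59 → 105
The encoded length is the sum of every internal node's weight: 7 + 15 + 31 + 46 + 59 + 105 = 263 bits.

263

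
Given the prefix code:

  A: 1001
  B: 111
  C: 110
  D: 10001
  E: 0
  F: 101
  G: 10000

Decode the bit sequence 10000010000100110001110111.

GEGADCB

Read left to right; each codeword is recognised as soon as it completes (prefix code):
  10000→G | 0→E | 10000→G | 1001→A | 10001→D | 110→C | 111→B
Decoded message: GEGADCB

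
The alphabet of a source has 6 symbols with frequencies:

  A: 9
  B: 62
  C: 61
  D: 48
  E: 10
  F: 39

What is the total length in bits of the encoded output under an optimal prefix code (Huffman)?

Greedily combine the two least-frequent nodes:
merge A(9) and E(10): 19
merge 19 and F(39): 58
merge D(48) and 58: 106
merge C(61) and B(62): 123
merge 106 and 123: 229
Total encoded bits = sum of merged weights = 19 + 58 + 106 + 123 + 229 = 535.

535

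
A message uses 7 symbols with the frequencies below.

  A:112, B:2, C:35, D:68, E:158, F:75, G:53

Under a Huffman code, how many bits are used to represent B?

4

Repeatedly merge the two smallest:
combine B(2), C(35) → 37
combine 37, G(53) → 90
combine D(68), F(75) → 143
combine 90, A(112) → 202
combine 143, E(158) → 301
combine 202, 301 → 503
B sits 4 levels below the root, so its codeword is 4 bits.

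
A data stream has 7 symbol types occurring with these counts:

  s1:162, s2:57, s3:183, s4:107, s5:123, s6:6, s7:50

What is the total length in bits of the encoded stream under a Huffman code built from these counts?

Merge the two smallest weights repeatedly:
merge s6(6) and s7(50): 56
merge 56 and s2(57): 113
merge s4(107) and 113: 220
merge s5(123) and s1(162): 285
merge s3(183) and 220: 403
merge 285 and 403: 688
The encoded length is the sum of every internal node's weight: 56 + 113 + 220 + 285 + 403 + 688 = 1765 bits.

1765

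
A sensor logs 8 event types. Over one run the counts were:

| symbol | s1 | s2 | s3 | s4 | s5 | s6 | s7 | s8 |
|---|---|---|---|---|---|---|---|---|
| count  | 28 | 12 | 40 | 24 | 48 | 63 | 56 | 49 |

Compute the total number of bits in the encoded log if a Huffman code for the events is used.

933

Greedily combine the two least-frequent nodes:
merge s2(12) and s4(24): 36
merge s1(28) and 36: 64
merge s3(40) and s5(48): 88
merge s8(49) and s7(56): 105
merge s6(63) and 64: 127
merge 88 and 105: 193
merge 127 and 193: 320
Each symbol's bit-cost is frequency × depth; summing gives 933 bits (equivalently 36 + 64 + 88 + 105 + 127 + 193 + 320).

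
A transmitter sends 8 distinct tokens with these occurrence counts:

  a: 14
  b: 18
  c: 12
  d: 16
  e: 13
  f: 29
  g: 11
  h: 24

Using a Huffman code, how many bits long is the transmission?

Merge the two smallest weights repeatedly:
merge g(11) and c(12): 23
merge e(13) and a(14): 27
merge d(16) and b(18): 34
merge 23 and h(24): 47
merge 27 and f(29): 56
merge 34 and 47: 81
merge 56 and 81: 137
The encoded length is the sum of every internal node's weight: 23 + 27 + 34 + 47 + 56 + 81 + 137 = 405 bits.

405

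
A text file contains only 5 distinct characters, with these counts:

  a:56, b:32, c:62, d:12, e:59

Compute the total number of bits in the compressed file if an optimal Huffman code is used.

Greedily combine the two least-frequent nodes:
d(12) + b(32) → 44
44 + a(56) → 100
e(59) + c(62) → 121
100 + 121 → 221
Total encoded bits = sum of merged weights = 44 + 100 + 121 + 221 = 486.

486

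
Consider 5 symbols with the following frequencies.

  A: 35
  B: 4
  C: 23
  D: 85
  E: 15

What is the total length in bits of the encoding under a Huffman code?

Merge the two smallest weights repeatedly:
B(4) + E(15) → 19
19 + C(23) → 42
A(35) + 42 → 77
77 + D(85) → 162
Each symbol's bit-cost is frequency × depth; summing gives 300 bits (equivalently 19 + 42 + 77 + 162).

300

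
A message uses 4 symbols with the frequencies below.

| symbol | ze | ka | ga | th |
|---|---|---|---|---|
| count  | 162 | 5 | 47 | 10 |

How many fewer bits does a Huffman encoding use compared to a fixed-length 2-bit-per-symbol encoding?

Fixed-length: 2 bits × 224 symbols = 448 bits.
Huffman merges:
combine ka(5), th(10) → 15
combine 15, ga(47) → 62
combine 62, ze(162) → 224
Huffman total = 15 + 62 + 224 = 301 bits.
Saving = 448 − 301 = 147 bits.

147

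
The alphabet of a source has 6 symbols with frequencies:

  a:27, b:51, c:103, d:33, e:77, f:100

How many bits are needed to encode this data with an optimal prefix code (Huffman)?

953

Merge the two smallest weights repeatedly:
merge a(27) and d(33): 60
merge b(51) and 60: 111
merge e(77) and f(100): 177
merge c(103) and 111: 214
merge 177 and 214: 391
The encoded length is the sum of every internal node's weight: 60 + 111 + 177 + 214 + 391 = 953 bits.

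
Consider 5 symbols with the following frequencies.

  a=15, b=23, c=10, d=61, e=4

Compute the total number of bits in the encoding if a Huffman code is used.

208

Greedily combine the two least-frequent nodes:
combine e(4), c(10) → 14
combine 14, a(15) → 29
combine b(23), 29 → 52
combine 52, d(61) → 113
The encoded length is the sum of every internal node's weight: 14 + 29 + 52 + 113 = 208 bits.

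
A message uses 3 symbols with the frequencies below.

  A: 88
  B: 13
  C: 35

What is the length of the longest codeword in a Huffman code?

2

Merge the two lowest-weight nodes at each step:
merge B(13) and C(35): 48
merge 48 and A(88): 136
The rarest symbols sit at the bottom; the longest codeword is 2 bits.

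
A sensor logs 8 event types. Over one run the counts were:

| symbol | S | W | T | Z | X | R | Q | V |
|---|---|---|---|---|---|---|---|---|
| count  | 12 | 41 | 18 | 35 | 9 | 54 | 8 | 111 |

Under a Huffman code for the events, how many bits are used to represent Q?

6

Build the tree from the bottom:
merge Q(8) and X(9): 17
merge S(12) and 17: 29
merge T(18) and 29: 47
merge Z(35) and W(41): 76
merge 47 and R(54): 101
merge 76 and 101: 177
merge V(111) and 177: 288
Q sits 6 levels below the root, so its codeword is 6 bits.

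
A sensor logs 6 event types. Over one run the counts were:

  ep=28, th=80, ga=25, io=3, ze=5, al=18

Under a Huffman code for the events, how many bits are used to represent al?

Huffman merges, smallest pair first:
io(3) + ze(5) → 8
8 + al(18) → 26
ga(25) + 26 → 51
ep(28) + 51 → 79
79 + th(80) → 159
al sits 4 levels below the root, so its codeword is 4 bits.

4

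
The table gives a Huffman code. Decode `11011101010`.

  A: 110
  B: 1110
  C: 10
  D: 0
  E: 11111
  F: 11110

ABCC

Read left to right; each codeword is recognised as soon as it completes (prefix code):
  110→A | 1110→B | 10→C | 10→C
Decoded message: ABCC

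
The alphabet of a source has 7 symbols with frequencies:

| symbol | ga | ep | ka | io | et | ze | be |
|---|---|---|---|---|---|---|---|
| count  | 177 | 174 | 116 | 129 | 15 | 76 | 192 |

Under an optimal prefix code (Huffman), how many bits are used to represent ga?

2

Build the tree from the bottom:
merge et(15) and ze(76): 91
merge 91 and ka(116): 207
merge io(129) and ep(174): 303
merge ga(177) and be(192): 369
merge 207 and 303: 510
merge 369 and 510: 879
The subtree containing ga is merged 2 times, so code length = 2.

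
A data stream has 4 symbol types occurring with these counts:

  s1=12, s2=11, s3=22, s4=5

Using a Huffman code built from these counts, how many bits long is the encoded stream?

Merge the two smallest weights repeatedly:
s4(5) + s2(11) → 16
s1(12) + 16 → 28
s3(22) + 28 → 50
Each symbol's bit-cost is frequency × depth; summing gives 94 bits (equivalently 16 + 28 + 50).

94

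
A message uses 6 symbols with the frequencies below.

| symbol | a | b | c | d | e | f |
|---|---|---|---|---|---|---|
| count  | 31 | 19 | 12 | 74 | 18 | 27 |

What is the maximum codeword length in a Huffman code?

4

Merge the two lowest-weight nodes at each step:
combine c(12), e(18) → 30
combine b(19), f(27) → 46
combine 30, a(31) → 61
combine 46, 61 → 107
combine d(74), 107 → 181
The first pair merged (c, e) ends up deepest, at depth 4.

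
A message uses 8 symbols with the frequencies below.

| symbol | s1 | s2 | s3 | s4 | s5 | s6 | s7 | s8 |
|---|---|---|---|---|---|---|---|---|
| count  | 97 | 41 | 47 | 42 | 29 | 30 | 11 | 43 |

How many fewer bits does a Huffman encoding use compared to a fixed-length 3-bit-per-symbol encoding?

57

Fixed-length: 3 bits × 340 symbols = 1020 bits.
Huffman merges:
combine s7(11), s5(29) → 40
combine s6(30), 40 → 70
combine s2(41), s4(42) → 83
combine s8(43), s3(47) → 90
combine 70, 83 → 153
combine 90, s1(97) → 187
combine 153, 187 → 340
Huffman total = 40 + 70 + 83 + 90 + 153 + 187 + 340 = 963 bits.
Saving = 1020 − 963 = 57 bits.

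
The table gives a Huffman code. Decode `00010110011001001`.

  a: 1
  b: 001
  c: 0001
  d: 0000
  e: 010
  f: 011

cfbabb

Read left to right; each codeword is recognised as soon as it completes (prefix code):
  0001→c | 011→f | 001→b | 1→a | 001→b | 001→b
Decoded message: cfbabb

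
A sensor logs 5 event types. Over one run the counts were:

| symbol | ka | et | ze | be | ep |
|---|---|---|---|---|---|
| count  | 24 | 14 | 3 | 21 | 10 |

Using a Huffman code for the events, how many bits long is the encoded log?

157

Greedily combine the two least-frequent nodes:
combine ze(3), ep(10) → 13
combine 13, et(14) → 27
combine be(21), ka(24) → 45
combine 27, 45 → 72
The encoded length is the sum of every internal node's weight: 13 + 27 + 45 + 72 = 157 bits.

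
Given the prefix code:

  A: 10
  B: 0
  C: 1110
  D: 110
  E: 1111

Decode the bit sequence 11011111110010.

DECBA

Read left to right; each codeword is recognised as soon as it completes (prefix code):
  110→D | 1111→E | 1110→C | 0→B | 10→A
Decoded message: DECBA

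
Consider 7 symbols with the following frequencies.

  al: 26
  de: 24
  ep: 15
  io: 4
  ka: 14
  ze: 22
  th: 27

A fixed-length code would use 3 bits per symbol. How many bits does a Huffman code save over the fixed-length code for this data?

Fixed-length: 3 bits × 132 symbols = 396 bits.
Huffman merges:
combine io(4), ka(14) → 18
combine ep(15), 18 → 33
combine ze(22), de(24) → 46
combine al(26), th(27) → 53
combine 33, 46 → 79
combine 53, 79 → 132
Huffman total = 18 + 33 + 46 + 53 + 79 + 132 = 361 bits.
Saving = 396 − 361 = 35 bits.

35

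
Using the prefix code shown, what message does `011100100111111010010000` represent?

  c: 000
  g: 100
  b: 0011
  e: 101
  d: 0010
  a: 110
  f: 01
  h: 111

Read left to right; each codeword is recognised as soon as it completes (prefix code):
  01→f | 110→a | 01→f | 0011→b | 111→h | 101→e | 0010→d | 000→c
Decoded message: fafbhedc

fafbhedc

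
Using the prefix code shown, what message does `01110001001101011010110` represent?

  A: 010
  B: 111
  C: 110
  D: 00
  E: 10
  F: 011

Read left to right; each codeword is recognised as soon as it completes (prefix code):
  011→F | 10→E | 00→D | 10→E | 011→F | 010→A | 110→C | 10→E | 110→C
Decoded message: FEDEFACEC

FEDEFACEC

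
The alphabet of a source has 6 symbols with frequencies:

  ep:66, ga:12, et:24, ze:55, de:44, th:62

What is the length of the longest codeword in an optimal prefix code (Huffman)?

Merge the two lowest-weight nodes at each step:
merge ga(12) and et(24): 36
merge 36 and de(44): 80
merge ze(55) and th(62): 117
merge ep(66) and 80: 146
merge 117 and 146: 263
The first pair merged (ga, et) ends up deepest, at depth 4.

4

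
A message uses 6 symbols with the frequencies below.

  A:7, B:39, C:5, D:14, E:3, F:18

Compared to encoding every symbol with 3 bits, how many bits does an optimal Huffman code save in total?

Fixed-length: 3 bits × 86 symbols = 258 bits.
Huffman merges:
combine E(3), C(5) → 8
combine A(7), 8 → 15
combine D(14), 15 → 29
combine F(18), 29 → 47
combine B(39), 47 → 86
Huffman total = 8 + 15 + 29 + 47 + 86 = 185 bits.
Saving = 258 − 185 = 73 bits.

73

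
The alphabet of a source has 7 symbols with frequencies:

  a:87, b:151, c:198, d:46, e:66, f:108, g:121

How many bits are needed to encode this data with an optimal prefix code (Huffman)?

2094

Merge the two smallest weights repeatedly:
combine d(46), e(66) → 112
combine a(87), f(108) → 195
combine 112, g(121) → 233
combine b(151), 195 → 346
combine c(198), 233 → 431
combine 346, 431 → 777
Each symbol's bit-cost is frequency × depth; summing gives 2094 bits (equivalently 112 + 195 + 233 + 346 + 431 + 777).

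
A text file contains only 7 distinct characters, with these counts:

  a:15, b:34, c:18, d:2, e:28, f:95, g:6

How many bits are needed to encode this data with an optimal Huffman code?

435

Greedily combine the two least-frequent nodes:
merge d(2) and g(6): 8
merge 8 and a(15): 23
merge c(18) and 23: 41
merge e(28) and b(34): 62
merge 41 and 62: 103
merge f(95) and 103: 198
The encoded length is the sum of every internal node's weight: 8 + 23 + 41 + 62 + 103 + 198 = 435 bits.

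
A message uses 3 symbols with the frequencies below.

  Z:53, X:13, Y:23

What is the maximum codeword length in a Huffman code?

2

Merge the two lowest-weight nodes at each step:
merge X(13) and Y(23): 36
merge 36 and Z(53): 89
Maximum depth reached is 2.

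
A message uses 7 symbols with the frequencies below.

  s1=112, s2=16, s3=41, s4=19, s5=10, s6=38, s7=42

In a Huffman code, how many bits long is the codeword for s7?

Repeatedly merge the two smallest:
merge s5(10) and s2(16): 26
merge s4(19) and 26: 45
merge s6(38) and s3(41): 79
merge s7(42) and 45: 87
merge 79 and 87: 166
merge s1(112) and 166: 278
s7's leaf is at depth 3, giving a 3-bit codeword.

3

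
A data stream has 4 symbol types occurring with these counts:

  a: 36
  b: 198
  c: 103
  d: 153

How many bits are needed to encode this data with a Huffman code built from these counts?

Greedily combine the two least-frequent nodes:
combine a(36), c(103) → 139
combine 139, d(153) → 292
combine b(198), 292 → 490
Total encoded bits = sum of merged weights = 139 + 292 + 490 = 921.

921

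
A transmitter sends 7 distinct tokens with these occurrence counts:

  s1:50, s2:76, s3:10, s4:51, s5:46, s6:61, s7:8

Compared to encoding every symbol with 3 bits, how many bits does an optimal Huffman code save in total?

Fixed-length: 3 bits × 302 symbols = 906 bits.
Huffman merges:
merge s7(8) and s3(10): 18
merge 18 and s5(46): 64
merge s1(50) and s4(51): 101
merge s6(61) and 64: 125
merge s2(76) and 101: 177
merge 125 and 177: 302
Huffman total = 18 + 64 + 101 + 125 + 177 + 302 = 787 bits.
Saving = 906 − 787 = 119 bits.

119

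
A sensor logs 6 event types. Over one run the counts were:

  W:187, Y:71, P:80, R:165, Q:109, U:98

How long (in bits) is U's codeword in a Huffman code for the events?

3

Repeatedly merge the two smallest:
merge Y(71) and P(80): 151
merge U(98) and Q(109): 207
merge 151 and R(165): 316
merge W(187) and 207: 394
merge 316 and 394: 710
U sits 3 levels below the root, so its codeword is 3 bits.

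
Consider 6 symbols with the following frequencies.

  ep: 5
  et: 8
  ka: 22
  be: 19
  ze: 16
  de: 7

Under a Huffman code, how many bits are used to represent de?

Repeatedly merge the two smallest:
ep(5) + de(7) → 12
et(8) + 12 → 20
ze(16) + be(19) → 35
20 + ka(22) → 42
35 + 42 → 77
The subtree containing de is merged 4 times, so code length = 4.

4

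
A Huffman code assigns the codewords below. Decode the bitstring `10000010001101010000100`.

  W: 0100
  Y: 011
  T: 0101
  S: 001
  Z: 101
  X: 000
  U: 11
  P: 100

PXPYTXW

Read left to right; each codeword is recognised as soon as it completes (prefix code):
  100→P | 000→X | 100→P | 011→Y | 0101→T | 000→X | 0100→W
Decoded message: PXPYTXW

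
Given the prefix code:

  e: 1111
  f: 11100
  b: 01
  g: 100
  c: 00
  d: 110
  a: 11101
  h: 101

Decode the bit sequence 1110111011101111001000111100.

Read left to right; each codeword is recognised as soon as it completes (prefix code):
  11101→a | 110→d | 11101→a | 11100→f | 100→g | 01→b | 11100→f
Decoded message: adafgbf

adafgbf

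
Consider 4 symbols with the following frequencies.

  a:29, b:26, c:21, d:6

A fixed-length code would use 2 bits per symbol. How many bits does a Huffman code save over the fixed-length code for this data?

Fixed-length: 2 bits × 82 symbols = 164 bits.
Huffman merges:
combine d(6), c(21) → 27
combine b(26), 27 → 53
combine a(29), 53 → 82
Huffman total = 27 + 53 + 82 = 162 bits.
Saving = 164 − 162 = 2 bits.

2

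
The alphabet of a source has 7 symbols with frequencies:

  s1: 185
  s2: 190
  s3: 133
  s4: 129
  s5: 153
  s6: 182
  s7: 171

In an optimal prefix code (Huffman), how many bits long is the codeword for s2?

Huffman merges, smallest pair first:
merge s4(129) and s3(133): 262
merge s5(153) and s7(171): 324
merge s6(182) and s1(185): 367
merge s2(190) and 262: 452
merge 324 and 367: 691
merge 452 and 691: 1143
The subtree containing s2 is merged 2 times, so code length = 2.

2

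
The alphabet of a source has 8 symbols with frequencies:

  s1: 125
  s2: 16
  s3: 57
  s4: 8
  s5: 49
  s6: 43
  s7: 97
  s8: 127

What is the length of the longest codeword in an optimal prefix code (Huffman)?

Merge the two lowest-weight nodes at each step:
s4(8) + s2(16) → 24
24 + s6(43) → 67
s5(49) + s3(57) → 106
67 + s7(97) → 164
106 + s1(125) → 231
s8(127) + 164 → 291
231 + 291 → 522
The rarest symbols sit at the bottom; the longest codeword is 5 bits.

5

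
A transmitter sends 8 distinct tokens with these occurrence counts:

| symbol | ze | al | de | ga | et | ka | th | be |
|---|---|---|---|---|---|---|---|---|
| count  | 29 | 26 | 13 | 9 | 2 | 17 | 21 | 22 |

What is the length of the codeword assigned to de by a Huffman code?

Huffman merges, smallest pair first:
merge et(2) and ga(9): 11
merge 11 and de(13): 24
merge ka(17) and th(21): 38
merge be(22) and 24: 46
merge al(26) and ze(29): 55
merge 38 and 46: 84
merge 55 and 84: 139
de's leaf is at depth 4, giving a 4-bit codeword.

4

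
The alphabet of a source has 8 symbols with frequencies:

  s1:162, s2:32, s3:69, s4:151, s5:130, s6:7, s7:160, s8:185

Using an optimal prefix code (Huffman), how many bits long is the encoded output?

Build the Huffman tree bottom-up:
s6(7) + s2(32) → 39
39 + s3(69) → 108
108 + s5(130) → 238
s4(151) + s7(160) → 311
s1(162) + s8(185) → 347
238 + 311 → 549
347 + 549 → 896
Total encoded bits = sum of merged weights = 39 + 108 + 238 + 311 + 347 + 549 + 896 = 2488.

2488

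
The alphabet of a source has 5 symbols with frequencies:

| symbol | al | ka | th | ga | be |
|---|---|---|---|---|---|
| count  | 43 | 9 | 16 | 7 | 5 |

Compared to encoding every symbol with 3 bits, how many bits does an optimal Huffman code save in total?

90

Fixed-length: 3 bits × 80 symbols = 240 bits.
Huffman merges:
be(5) + ga(7) → 12
ka(9) + 12 → 21
th(16) + 21 → 37
37 + al(43) → 80
Huffman total = 12 + 21 + 37 + 80 = 150 bits.
Saving = 240 − 150 = 90 bits.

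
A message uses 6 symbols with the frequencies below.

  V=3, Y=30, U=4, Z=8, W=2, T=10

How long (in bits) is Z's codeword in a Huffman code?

Build the tree from the bottom:
combine W(2), V(3) → 5
combine U(4), 5 → 9
combine Z(8), 9 → 17
combine T(10), 17 → 27
combine 27, Y(30) → 57
Z's leaf is at depth 3, giving a 3-bit codeword.

3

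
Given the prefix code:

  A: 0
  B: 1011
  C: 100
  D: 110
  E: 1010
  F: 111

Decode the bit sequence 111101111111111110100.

FBFFFEA

Read left to right; each codeword is recognised as soon as it completes (prefix code):
  111→F | 1011→B | 111→F | 111→F | 111→F | 1010→E | 0→A
Decoded message: FBFFFEA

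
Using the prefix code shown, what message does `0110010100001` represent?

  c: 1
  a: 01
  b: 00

acbcabbc

Read left to right; each codeword is recognised as soon as it completes (prefix code):
  01→a | 1→c | 00→b | 1→c | 01→a | 00→b | 00→b | 1→c
Decoded message: acbcabbc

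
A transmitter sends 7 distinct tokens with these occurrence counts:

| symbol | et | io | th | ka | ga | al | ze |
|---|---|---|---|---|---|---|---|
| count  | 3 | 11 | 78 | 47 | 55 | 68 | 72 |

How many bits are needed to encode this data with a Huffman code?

Build the Huffman tree bottom-up:
merge et(3) and io(11): 14
merge 14 and ka(47): 61
merge ga(55) and 61: 116
merge al(68) and ze(72): 140
merge th(78) and 116: 194
merge 140 and 194: 334
Each symbol's bit-cost is frequency × depth; summing gives 859 bits (equivalently 14 + 61 + 116 + 140 + 194 + 334).

859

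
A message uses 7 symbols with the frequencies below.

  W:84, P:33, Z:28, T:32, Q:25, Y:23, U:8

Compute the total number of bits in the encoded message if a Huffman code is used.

613

Build the Huffman tree bottom-up:
combine U(8), Y(23) → 31
combine Q(25), Z(28) → 53
combine 31, T(32) → 63
combine P(33), 53 → 86
combine 63, W(84) → 147
combine 86, 147 → 233
Each symbol's bit-cost is frequency × depth; summing gives 613 bits (equivalently 31 + 53 + 63 + 86 + 147 + 233).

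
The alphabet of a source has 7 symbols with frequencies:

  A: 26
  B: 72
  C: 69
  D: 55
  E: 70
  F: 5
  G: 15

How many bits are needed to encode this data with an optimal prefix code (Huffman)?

791

Build the Huffman tree bottom-up:
combine F(5), G(15) → 20
combine 20, A(26) → 46
combine 46, D(55) → 101
combine C(69), E(70) → 139
combine B(72), 101 → 173
combine 139, 173 → 312
The encoded length is the sum of every internal node's weight: 20 + 46 + 101 + 139 + 173 + 312 = 791 bits.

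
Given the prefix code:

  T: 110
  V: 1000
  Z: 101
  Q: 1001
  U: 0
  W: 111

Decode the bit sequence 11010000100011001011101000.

Read left to right; each codeword is recognised as soon as it completes (prefix code):
  110→T | 1000→V | 0→U | 1000→V | 110→T | 0→U | 101→Z | 110→T | 1000→V
Decoded message: TVUVTUZTV

TVUVTUZTV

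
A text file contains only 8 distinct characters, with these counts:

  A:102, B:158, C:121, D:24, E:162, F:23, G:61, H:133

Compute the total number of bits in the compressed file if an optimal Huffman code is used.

Merge the two smallest weights repeatedly:
merge F(23) and D(24): 47
merge 47 and G(61): 108
merge A(102) and 108: 210
merge C(121) and H(133): 254
merge B(158) and E(162): 320
merge 210 and 254: 464
merge 320 and 464: 784
Each symbol's bit-cost is frequency × depth; summing gives 2187 bits (equivalently 47 + 108 + 210 + 254 + 320 + 464 + 784).

2187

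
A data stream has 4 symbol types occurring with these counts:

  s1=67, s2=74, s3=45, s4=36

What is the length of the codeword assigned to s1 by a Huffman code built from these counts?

2

Huffman merges, smallest pair first:
combine s4(36), s3(45) → 81
combine s1(67), s2(74) → 141
combine 81, 141 → 222
s1's leaf is at depth 2, giving a 2-bit codeword.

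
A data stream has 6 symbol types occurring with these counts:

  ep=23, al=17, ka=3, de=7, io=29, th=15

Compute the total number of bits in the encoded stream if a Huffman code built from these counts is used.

223

Build the Huffman tree bottom-up:
ka(3) + de(7) → 10
10 + th(15) → 25
al(17) + ep(23) → 40
25 + io(29) → 54
40 + 54 → 94
Total encoded bits = sum of merged weights = 10 + 25 + 40 + 54 + 94 = 223.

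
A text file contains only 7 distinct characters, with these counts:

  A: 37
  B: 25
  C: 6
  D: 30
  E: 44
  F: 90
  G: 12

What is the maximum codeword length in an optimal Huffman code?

5

Merge the two lowest-weight nodes at each step:
combine C(6), G(12) → 18
combine 18, B(25) → 43
combine D(30), A(37) → 67
combine 43, E(44) → 87
combine 67, 87 → 154
combine F(90), 154 → 244
The rarest symbols sit at the bottom; the longest codeword is 5 bits.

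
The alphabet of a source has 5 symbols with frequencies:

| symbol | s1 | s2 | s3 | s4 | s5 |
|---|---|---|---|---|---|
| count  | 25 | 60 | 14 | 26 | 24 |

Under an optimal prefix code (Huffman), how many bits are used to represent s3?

3

Huffman merges, smallest pair first:
merge s3(14) and s5(24): 38
merge s1(25) and s4(26): 51
merge 38 and 51: 89
merge s2(60) and 89: 149
The subtree containing s3 is merged 3 times, so code length = 3.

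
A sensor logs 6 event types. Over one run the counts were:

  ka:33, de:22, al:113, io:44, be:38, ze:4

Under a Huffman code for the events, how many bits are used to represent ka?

3

Huffman merges, smallest pair first:
ze(4) + de(22) → 26
26 + ka(33) → 59
be(38) + io(44) → 82
59 + 82 → 141
al(113) + 141 → 254
ka sits 3 levels below the root, so its codeword is 3 bits.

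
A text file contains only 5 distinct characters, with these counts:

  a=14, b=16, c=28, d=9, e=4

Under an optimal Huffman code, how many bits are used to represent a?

Huffman merges, smallest pair first:
combine e(4), d(9) → 13
combine 13, a(14) → 27
combine b(16), 27 → 43
combine c(28), 43 → 71
a sits 3 levels below the root, so its codeword is 3 bits.

3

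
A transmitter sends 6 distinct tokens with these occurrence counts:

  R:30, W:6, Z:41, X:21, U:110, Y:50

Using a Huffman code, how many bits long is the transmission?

581

Merge the two smallest weights repeatedly:
combine W(6), X(21) → 27
combine 27, R(30) → 57
combine Z(41), Y(50) → 91
combine 57, 91 → 148
combine U(110), 148 → 258
The encoded length is the sum of every internal node's weight: 27 + 57 + 91 + 148 + 258 = 581 bits.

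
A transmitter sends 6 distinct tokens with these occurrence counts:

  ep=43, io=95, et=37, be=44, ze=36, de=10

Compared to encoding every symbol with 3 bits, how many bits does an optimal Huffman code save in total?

144

Fixed-length: 3 bits × 265 symbols = 795 bits.
Huffman merges:
merge de(10) and ze(36): 46
merge et(37) and ep(43): 80
merge be(44) and 46: 90
merge 80 and 90: 170
merge io(95) and 170: 265
Huffman total = 46 + 80 + 90 + 170 + 265 = 651 bits.
Saving = 795 − 651 = 144 bits.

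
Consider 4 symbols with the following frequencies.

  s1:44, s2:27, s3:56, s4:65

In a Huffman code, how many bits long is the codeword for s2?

Build the tree from the bottom:
combine s2(27), s1(44) → 71
combine s3(56), s4(65) → 121
combine 71, 121 → 192
The subtree containing s2 is merged 2 times, so code length = 2.

2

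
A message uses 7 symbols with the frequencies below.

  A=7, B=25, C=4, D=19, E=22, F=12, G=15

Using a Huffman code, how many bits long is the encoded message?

276

Greedily combine the two least-frequent nodes:
merge C(4) and A(7): 11
merge 11 and F(12): 23
merge G(15) and D(19): 34
merge E(22) and 23: 45
merge B(25) and 34: 59
merge 45 and 59: 104
Total encoded bits = sum of merged weights = 11 + 23 + 34 + 45 + 59 + 104 = 276.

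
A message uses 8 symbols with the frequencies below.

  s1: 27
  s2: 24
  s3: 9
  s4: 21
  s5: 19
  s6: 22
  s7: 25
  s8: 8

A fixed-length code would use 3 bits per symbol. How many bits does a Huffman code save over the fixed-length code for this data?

Fixed-length: 3 bits × 155 symbols = 465 bits.
Huffman merges:
s8(8) + s3(9) → 17
17 + s5(19) → 36
s4(21) + s6(22) → 43
s2(24) + s7(25) → 49
s1(27) + 36 → 63
43 + 49 → 92
63 + 92 → 155
Huffman total = 17 + 36 + 43 + 49 + 63 + 92 + 155 = 455 bits.
Saving = 465 − 455 = 10 bits.

10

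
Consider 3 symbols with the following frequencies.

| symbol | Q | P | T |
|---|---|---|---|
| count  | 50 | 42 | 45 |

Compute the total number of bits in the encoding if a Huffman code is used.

Greedily combine the two least-frequent nodes:
merge P(42) and T(45): 87
merge Q(50) and 87: 137
Each symbol's bit-cost is frequency × depth; summing gives 224 bits (equivalently 87 + 137).

224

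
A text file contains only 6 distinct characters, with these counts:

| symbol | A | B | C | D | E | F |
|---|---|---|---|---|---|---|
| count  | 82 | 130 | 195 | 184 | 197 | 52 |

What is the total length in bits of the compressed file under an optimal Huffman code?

Merge the two smallest weights repeatedly:
merge F(52) and A(82): 134
merge B(130) and 134: 264
merge D(184) and C(195): 379
merge E(197) and 264: 461
merge 379 and 461: 840
Total encoded bits = sum of merged weights = 134 + 264 + 379 + 461 + 840 = 2078.

2078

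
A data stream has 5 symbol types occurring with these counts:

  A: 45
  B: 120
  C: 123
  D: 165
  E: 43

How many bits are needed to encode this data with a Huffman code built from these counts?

Greedily combine the two least-frequent nodes:
combine E(43), A(45) → 88
combine 88, B(120) → 208
combine C(123), D(165) → 288
combine 208, 288 → 496
Total encoded bits = sum of merged weights = 88 + 208 + 288 + 496 = 1080.

1080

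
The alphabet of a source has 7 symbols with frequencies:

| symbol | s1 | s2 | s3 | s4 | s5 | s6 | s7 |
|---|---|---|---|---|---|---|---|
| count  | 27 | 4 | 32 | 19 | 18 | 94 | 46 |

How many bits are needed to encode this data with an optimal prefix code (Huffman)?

595

Greedily combine the two least-frequent nodes:
s2(4) + s5(18) → 22
s4(19) + 22 → 41
s1(27) + s3(32) → 59
41 + s7(46) → 87
59 + 87 → 146
s6(94) + 146 → 240
Each symbol's bit-cost is frequency × depth; summing gives 595 bits (equivalently 22 + 41 + 59 + 87 + 146 + 240).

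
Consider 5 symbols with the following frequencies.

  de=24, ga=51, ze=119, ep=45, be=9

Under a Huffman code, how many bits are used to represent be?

4

Build the tree from the bottom:
combine be(9), de(24) → 33
combine 33, ep(45) → 78
combine ga(51), 78 → 129
combine ze(119), 129 → 248
The subtree containing be is merged 4 times, so code length = 4.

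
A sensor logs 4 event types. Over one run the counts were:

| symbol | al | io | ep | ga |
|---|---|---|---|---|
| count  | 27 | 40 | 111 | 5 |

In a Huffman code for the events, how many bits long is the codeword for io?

Build the tree from the bottom:
merge ga(5) and al(27): 32
merge 32 and io(40): 72
merge 72 and ep(111): 183
The subtree containing io is merged 2 times, so code length = 2.

2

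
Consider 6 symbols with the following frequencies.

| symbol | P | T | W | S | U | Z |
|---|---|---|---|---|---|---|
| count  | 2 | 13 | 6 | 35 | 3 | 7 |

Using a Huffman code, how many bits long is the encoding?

131

Merge the two smallest weights repeatedly:
P(2) + U(3) → 5
5 + W(6) → 11
Z(7) + 11 → 18
T(13) + 18 → 31
31 + S(35) → 66
Each symbol's bit-cost is frequency × depth; summing gives 131 bits (equivalently 5 + 11 + 18 + 31 + 66).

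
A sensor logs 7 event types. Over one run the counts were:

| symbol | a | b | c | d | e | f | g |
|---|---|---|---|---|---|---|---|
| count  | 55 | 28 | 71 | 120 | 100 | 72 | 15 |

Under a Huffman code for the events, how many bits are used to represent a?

Build the tree from the bottom:
g(15) + b(28) → 43
43 + a(55) → 98
c(71) + f(72) → 143
98 + e(100) → 198
d(120) + 143 → 263
198 + 263 → 461
a's leaf is at depth 3, giving a 3-bit codeword.

3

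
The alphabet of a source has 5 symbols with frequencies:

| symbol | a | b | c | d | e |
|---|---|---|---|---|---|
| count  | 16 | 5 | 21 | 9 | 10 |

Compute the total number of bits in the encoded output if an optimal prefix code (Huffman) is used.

Greedily combine the two least-frequent nodes:
merge b(5) and d(9): 14
merge e(10) and 14: 24
merge a(16) and c(21): 37
merge 24 and 37: 61
Total encoded bits = sum of merged weights = 14 + 24 + 37 + 61 = 136.

136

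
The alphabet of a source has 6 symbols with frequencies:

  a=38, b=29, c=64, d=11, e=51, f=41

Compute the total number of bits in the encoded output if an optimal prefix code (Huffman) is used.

586

Merge the two smallest weights repeatedly:
combine d(11), b(29) → 40
combine a(38), 40 → 78
combine f(41), e(51) → 92
combine c(64), 78 → 142
combine 92, 142 → 234
Total encoded bits = sum of merged weights = 40 + 78 + 92 + 142 + 234 = 586.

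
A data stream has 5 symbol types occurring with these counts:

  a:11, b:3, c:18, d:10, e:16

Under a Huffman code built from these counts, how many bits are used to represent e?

Repeatedly merge the two smallest:
combine b(3), d(10) → 13
combine a(11), 13 → 24
combine e(16), c(18) → 34
combine 24, 34 → 58
e sits 2 levels below the root, so its codeword is 2 bits.

2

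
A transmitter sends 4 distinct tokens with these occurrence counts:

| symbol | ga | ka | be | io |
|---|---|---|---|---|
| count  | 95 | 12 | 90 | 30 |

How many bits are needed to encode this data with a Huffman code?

401

Build the Huffman tree bottom-up:
ka(12) + io(30) → 42
42 + be(90) → 132
ga(95) + 132 → 227
The encoded length is the sum of every internal node's weight: 42 + 132 + 227 = 401 bits.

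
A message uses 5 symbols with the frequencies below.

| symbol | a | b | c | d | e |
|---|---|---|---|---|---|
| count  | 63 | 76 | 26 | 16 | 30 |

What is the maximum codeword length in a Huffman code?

4

Merge the two lowest-weight nodes at each step:
combine d(16), c(26) → 42
combine e(30), 42 → 72
combine a(63), 72 → 135
combine b(76), 135 → 211
The rarest symbols sit at the bottom; the longest codeword is 4 bits.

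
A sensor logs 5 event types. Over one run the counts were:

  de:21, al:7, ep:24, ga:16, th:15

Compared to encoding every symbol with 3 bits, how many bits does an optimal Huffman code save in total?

61

Fixed-length: 3 bits × 83 symbols = 249 bits.
Huffman merges:
combine al(7), th(15) → 22
combine ga(16), de(21) → 37
combine 22, ep(24) → 46
combine 37, 46 → 83
Huffman total = 22 + 37 + 46 + 83 = 188 bits.
Saving = 249 − 188 = 61 bits.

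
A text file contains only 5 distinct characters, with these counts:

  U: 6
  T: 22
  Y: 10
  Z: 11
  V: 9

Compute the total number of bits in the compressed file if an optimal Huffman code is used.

130

Build the Huffman tree bottom-up:
combine U(6), V(9) → 15
combine Y(10), Z(11) → 21
combine 15, 21 → 36
combine T(22), 36 → 58
Each symbol's bit-cost is frequency × depth; summing gives 130 bits (equivalently 15 + 21 + 36 + 58).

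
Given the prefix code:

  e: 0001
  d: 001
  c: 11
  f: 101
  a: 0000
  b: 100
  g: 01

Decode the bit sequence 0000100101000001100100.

abfagbb

Read left to right; each codeword is recognised as soon as it completes (prefix code):
  0000→a | 100→b | 101→f | 0000→a | 01→g | 100→b | 100→b
Decoded message: abfagbb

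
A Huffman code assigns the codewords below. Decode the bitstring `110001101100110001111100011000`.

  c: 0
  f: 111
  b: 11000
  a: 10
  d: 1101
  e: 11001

Read left to right; each codeword is recognised as soon as it completes (prefix code):
  11000→b | 1101→d | 10→a | 0→c | 11000→b | 111→f | 11000→b | 11000→b
Decoded message: bdacbfbb

bdacbfbb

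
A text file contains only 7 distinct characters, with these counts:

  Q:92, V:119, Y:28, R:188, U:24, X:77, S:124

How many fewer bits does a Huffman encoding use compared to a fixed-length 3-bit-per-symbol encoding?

Fixed-length: 3 bits × 652 symbols = 1956 bits.
Huffman merges:
U(24) + Y(28) → 52
52 + X(77) → 129
Q(92) + V(119) → 211
S(124) + 129 → 253
R(188) + 211 → 399
253 + 399 → 652
Huffman total = 52 + 129 + 211 + 253 + 399 + 652 = 1696 bits.
Saving = 1956 − 1696 = 260 bits.

260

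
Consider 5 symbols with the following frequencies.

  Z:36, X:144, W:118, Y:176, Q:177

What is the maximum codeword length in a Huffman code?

3

Merge the two lowest-weight nodes at each step:
merge Z(36) and W(118): 154
merge X(144) and 154: 298
merge Y(176) and Q(177): 353
merge 298 and 353: 651
The first pair merged (Z, W) ends up deepest, at depth 3.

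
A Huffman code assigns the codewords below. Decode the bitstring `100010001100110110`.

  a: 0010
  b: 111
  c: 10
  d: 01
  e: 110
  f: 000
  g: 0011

Read left to right; each codeword is recognised as soon as it completes (prefix code):
  10→c | 0010→a | 0011→g | 0011→g | 01→d | 10→c
Decoded message: caggdc

caggdc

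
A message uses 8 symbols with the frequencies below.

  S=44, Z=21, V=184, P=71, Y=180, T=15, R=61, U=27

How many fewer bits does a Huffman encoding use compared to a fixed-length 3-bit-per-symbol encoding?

265

Fixed-length: 3 bits × 603 symbols = 1809 bits.
Huffman merges:
T(15) + Z(21) → 36
U(27) + 36 → 63
S(44) + R(61) → 105
63 + P(71) → 134
105 + 134 → 239
Y(180) + V(184) → 364
239 + 364 → 603
Huffman total = 36 + 63 + 105 + 134 + 239 + 364 + 603 = 1544 bits.
Saving = 1809 − 1544 = 265 bits.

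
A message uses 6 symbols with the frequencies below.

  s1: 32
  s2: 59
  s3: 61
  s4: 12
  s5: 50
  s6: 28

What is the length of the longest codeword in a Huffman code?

4

Merge the two lowest-weight nodes at each step:
merge s4(12) and s6(28): 40
merge s1(32) and 40: 72
merge s5(50) and s2(59): 109
merge s3(61) and 72: 133
merge 109 and 133: 242
Maximum depth reached is 4.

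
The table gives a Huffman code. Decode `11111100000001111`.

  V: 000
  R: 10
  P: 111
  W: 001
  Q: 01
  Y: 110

Read left to right; each codeword is recognised as soon as it completes (prefix code):
  111→P | 111→P | 000→V | 000→V | 01→Q | 111→P
Decoded message: PPVVQP

PPVVQP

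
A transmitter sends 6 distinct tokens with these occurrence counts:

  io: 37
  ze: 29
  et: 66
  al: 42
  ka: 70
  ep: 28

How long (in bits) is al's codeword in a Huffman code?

3

Build the tree from the bottom:
merge ep(28) and ze(29): 57
merge io(37) and al(42): 79
merge 57 and et(66): 123
merge ka(70) and 79: 149
merge 123 and 149: 272
al sits 3 levels below the root, so its codeword is 3 bits.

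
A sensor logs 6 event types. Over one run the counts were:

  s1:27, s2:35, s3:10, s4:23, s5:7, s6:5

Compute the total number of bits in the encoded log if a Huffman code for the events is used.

Greedily combine the two least-frequent nodes:
s6(5) + s5(7) → 12
s3(10) + 12 → 22
22 + s4(23) → 45
s1(27) + s2(35) → 62
45 + 62 → 107
Total encoded bits = sum of merged weights = 12 + 22 + 45 + 62 + 107 = 248.

248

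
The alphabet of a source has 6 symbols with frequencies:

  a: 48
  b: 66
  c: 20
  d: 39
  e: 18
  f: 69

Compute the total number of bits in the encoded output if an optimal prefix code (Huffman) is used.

635

Merge the two smallest weights repeatedly:
e(18) + c(20) → 38
38 + d(39) → 77
a(48) + b(66) → 114
f(69) + 77 → 146
114 + 146 → 260
The encoded length is the sum of every internal node's weight: 38 + 77 + 114 + 146 + 260 = 635 bits.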